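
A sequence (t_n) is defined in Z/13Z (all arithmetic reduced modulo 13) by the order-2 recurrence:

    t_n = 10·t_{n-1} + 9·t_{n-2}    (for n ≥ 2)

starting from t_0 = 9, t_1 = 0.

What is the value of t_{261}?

t_2 = 10·0 + 9·9 = 3
t_3 = 10·3 + 9·0 = 4
t_4 = 10·4 + 9·3 = 2
t_5 = 10·2 + 9·4 = 4
t_6 = 10·4 + 9·2 = 6
t_7 = 10·6 + 9·4 = 5
t_8 = 10·5 + 9·6 = 0
t_9 = 10·0 + 9·5 = 6
t_10 = 10·6 + 9·0 = 8
t_11 = 10·8 + 9·6 = 4
t_12 = 10·4 + 9·8 = 8
t_13 = 10·8 + 9·4 = 12
t_14 = 10·12 + 9·8 = 10
t_15 = 10·10 + 9·12 = 0
t_16 = 10·0 + 9·10 = 12
t_17 = 10·12 + 9·0 = 3
t_18 = 10·3 + 9·12 = 8
t_19 = 10·8 + 9·3 = 3
t_20 = 10·3 + 9·8 = 11
t_21 = 10·11 + 9·3 = 7
t_22 = 10·7 + 9·11 = 0
t_23 = 10·0 + 9·7 = 11
t_24 = 10·11 + 9·0 = 6
t_25 = 10·6 + 9·11 = 3
t_26 = 10·3 + 9·6 = 6
t_27 = 10·6 + 9·3 = 9
t_28 = 10·9 + 9·6 = 1
t_29 = 10·1 + 9·9 = 0
t_30 = 10·0 + 9·1 = 9
t_31 = 10·9 + 9·0 = 12
t_32 = 10·12 + 9·9 = 6
t_33 = 10·6 + 9·12 = 12
t_34 = 10·12 + 9·6 = 5
t_35 = 10·5 + 9·12 = 2
t_36 = 10·2 + 9·5 = 0
t_37 = 10·0 + 9·2 = 5
t_38 = 10·5 + 9·0 = 11
t_39 = 10·11 + 9·5 = 12
t_40 = 10·12 + 9·11 = 11
t_41 = 10·11 + 9·12 = 10
t_42 = 10·10 + 9·11 = 4
t_43 = 10·4 + 9·10 = 0
t_44 = 10·0 + 9·4 = 10
t_45 = 10·10 + 9·0 = 9
t_46 = 10·9 + 9·10 = 11
t_47 = 10·11 + 9·9 = 9
t_48 = 10·9 + 9·11 = 7
t_49 = 10·7 + 9·9 = 8
t_50 = 10·8 + 9·7 = 0
t_51 = 10·0 + 9·8 = 7
t_52 = 10·7 + 9·0 = 5
t_53 = 10·5 + 9·7 = 9
t_54 = 10·9 + 9·5 = 5
t_55 = 10·5 + 9·9 = 1
t_56 = 10·1 + 9·5 = 3
t_57 = 10·3 + 9·1 = 0
t_58 = 10·0 + 9·3 = 1
t_59 = 10·1 + 9·0 = 10
t_60 = 10·10 + 9·1 = 5
t_61 = 10·5 + 9·10 = 10
t_62 = 10·10 + 9·5 = 2
t_63 = 10·2 + 9·10 = 6
t_64 = 10·6 + 9·2 = 0
t_65 = 10·0 + 9·6 = 2
t_66 = 10·2 + 9·0 = 7
t_67 = 10·7 + 9·2 = 10
t_68 = 10·10 + 9·7 = 7
t_69 = 10·7 + 9·10 = 4
t_70 = 10·4 + 9·7 = 12
t_71 = 10·12 + 9·4 = 0
t_72 = 10·0 + 9·12 = 4
t_73 = 10·4 + 9·0 = 1
t_74 = 10·1 + 9·4 = 7
t_75 = 10·7 + 9·1 = 1
t_76 = 10·1 + 9·7 = 8
t_77 = 10·8 + 9·1 = 11
t_78 = 10·11 + 9·8 = 0
t_79 = 10·0 + 9·11 = 8
t_80 = 10·8 + 9·0 = 2
t_81 = 10·2 + 9·8 = 1
t_82 = 10·1 + 9·2 = 2
t_83 = 10·2 + 9·1 = 3
t_84 = 10·3 + 9·2 = 9
t_85 = 10·9 + 9·3 = 0
(t_84, t_85) = (9, 0) = (t_0, t_1), so the sequence has period 84.
261 ≡ 9 (mod 84), hence t_261 = t_9 = 6.

6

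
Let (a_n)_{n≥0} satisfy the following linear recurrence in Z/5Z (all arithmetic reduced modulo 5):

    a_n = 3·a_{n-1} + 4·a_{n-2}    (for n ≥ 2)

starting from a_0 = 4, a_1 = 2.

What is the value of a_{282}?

2

a_2 = 3·2 + 4·4 = 2
a_3 = 3·2 + 4·2 = 4
a_4 = 3·4 + 4·2 = 0
a_5 = 3·0 + 4·4 = 1
a_6 = 3·1 + 4·0 = 3
a_7 = 3·3 + 4·1 = 3
a_8 = 3·3 + 4·3 = 1
a_9 = 3·1 + 4·3 = 0
a_10 = 3·0 + 4·1 = 4
a_11 = 3·4 + 4·0 = 2
(a_10, a_11) = (4, 2) = (a_0, a_1), so the sequence has period 10.
282 ≡ 2 (mod 10), hence a_282 = a_2 = 2.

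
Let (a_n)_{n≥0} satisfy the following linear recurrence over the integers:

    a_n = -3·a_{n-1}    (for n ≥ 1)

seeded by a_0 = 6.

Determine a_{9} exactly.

-118098

a_1 = -3·6 = -18
a_2 = -3·-18 = 54
a_3 = -3·54 = -162
a_4 = -3·-162 = 486
a_5 = -3·486 = -1458
a_6 = -3·-1458 = 4374
a_7 = -3·4374 = -13122
a_8 = -3·-13122 = 39366
a_9 = -3·39366 = -118098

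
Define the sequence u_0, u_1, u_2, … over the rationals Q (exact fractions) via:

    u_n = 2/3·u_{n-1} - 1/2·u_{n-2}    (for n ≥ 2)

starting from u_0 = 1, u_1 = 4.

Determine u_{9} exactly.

-3089/26244

u_2 = 2/3·4 + -1/2·1 = 13/6
u_3 = 2/3·13/6 + -1/2·4 = -5/9
u_4 = 2/3·-5/9 + -1/2·13/6 = -157/108
u_5 = 2/3·-157/108 + -1/2·-5/9 = -56/81
u_6 = 2/3·-56/81 + -1/2·-157/108 = 517/1944
u_7 = 2/3·517/1944 + -1/2·-56/81 = 1525/2916
u_8 = 2/3·1525/2916 + -1/2·517/1944 = 7547/34992
u_9 = 2/3·7547/34992 + -1/2·1525/2916 = -3089/26244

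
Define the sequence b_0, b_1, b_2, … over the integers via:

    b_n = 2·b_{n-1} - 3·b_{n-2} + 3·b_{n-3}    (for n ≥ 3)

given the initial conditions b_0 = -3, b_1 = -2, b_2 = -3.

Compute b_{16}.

-195

b_3 = 2·-3 + -3·-2 + 3·-3 = -9
b_4 = 2·-9 + -3·-3 + 3·-2 = -15
b_5 = 2·-15 + -3·-9 + 3·-3 = -12
b_6 = 2·-12 + -3·-15 + 3·-9 = -6
b_7 = 2·-6 + -3·-12 + 3·-15 = -21
b_8 = 2·-21 + -3·-6 + 3·-12 = -60
b_9 = 2·-60 + -3·-21 + 3·-6 = -75
b_10 = 2·-75 + -3·-60 + 3·-21 = -33
b_11 = 2·-33 + -3·-75 + 3·-60 = -21
b_12 = 2·-21 + -3·-33 + 3·-75 = -168
b_13 = 2·-168 + -3·-21 + 3·-33 = -372
b_14 = 2·-372 + -3·-168 + 3·-21 = -303
b_15 = 2·-303 + -3·-372 + 3·-168 = 6
b_16 = 2·6 + -3·-303 + 3·-372 = -195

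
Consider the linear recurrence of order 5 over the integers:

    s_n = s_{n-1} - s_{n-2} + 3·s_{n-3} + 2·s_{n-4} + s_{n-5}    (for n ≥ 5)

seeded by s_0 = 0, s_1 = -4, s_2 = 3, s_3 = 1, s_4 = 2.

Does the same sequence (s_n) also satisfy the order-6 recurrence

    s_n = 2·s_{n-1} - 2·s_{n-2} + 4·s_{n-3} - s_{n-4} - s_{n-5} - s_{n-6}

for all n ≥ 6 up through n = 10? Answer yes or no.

Terms s_0..s_10: 0, -4, 3, 1, 2, 2, 5, 14, 20, 27, 61
n=6: candidate gives 5, actual s_6 = 5 ✓
n=7: candidate gives 14, actual s_7 = 14 ✓
n=8: candidate gives 20, actual s_8 = 20 ✓
n=9: candidate gives 27, actual s_9 = 27 ✓
n=10: candidate gives 61, actual s_10 = 61 ✓

yes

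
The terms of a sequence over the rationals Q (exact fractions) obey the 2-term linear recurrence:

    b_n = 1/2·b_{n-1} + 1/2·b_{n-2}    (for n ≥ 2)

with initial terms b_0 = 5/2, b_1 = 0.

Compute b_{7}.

b_2 = 1/2·0 + 1/2·5/2 = 5/4
b_3 = 1/2·5/4 + 1/2·0 = 5/8
b_4 = 1/2·5/8 + 1/2·5/4 = 15/16
b_5 = 1/2·15/16 + 1/2·5/8 = 25/32
b_6 = 1/2·25/32 + 1/2·15/16 = 55/64
b_7 = 1/2·55/64 + 1/2·25/32 = 105/128

105/128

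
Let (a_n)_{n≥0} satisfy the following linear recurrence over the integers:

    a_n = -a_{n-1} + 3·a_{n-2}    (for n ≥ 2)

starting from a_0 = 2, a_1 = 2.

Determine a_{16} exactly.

a_2 = -1·2 + 3·2 = 4
a_3 = -1·4 + 3·2 = 2
a_4 = -1·2 + 3·4 = 10
a_5 = -1·10 + 3·2 = -4
a_6 = -1·-4 + 3·10 = 34
a_7 = -1·34 + 3·-4 = -46
a_8 = -1·-46 + 3·34 = 148
a_9 = -1·148 + 3·-46 = -286
a_10 = -1·-286 + 3·148 = 730
a_11 = -1·730 + 3·-286 = -1588
a_12 = -1·-1588 + 3·730 = 3778
a_13 = -1·3778 + 3·-1588 = -8542
a_14 = -1·-8542 + 3·3778 = 19876
a_15 = -1·19876 + 3·-8542 = -45502
a_16 = -1·-45502 + 3·19876 = 105130

105130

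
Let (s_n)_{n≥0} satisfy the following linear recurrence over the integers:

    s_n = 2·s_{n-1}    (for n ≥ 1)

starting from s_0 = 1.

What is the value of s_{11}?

s_1 = 2·1 = 2
s_2 = 2·2 = 4
s_3 = 2·4 = 8
s_4 = 2·8 = 16
s_5 = 2·16 = 32
s_6 = 2·32 = 64
s_7 = 2·64 = 128
s_8 = 2·128 = 256
s_9 = 2·256 = 512
s_10 = 2·512 = 1024
s_11 = 2·1024 = 2048

2048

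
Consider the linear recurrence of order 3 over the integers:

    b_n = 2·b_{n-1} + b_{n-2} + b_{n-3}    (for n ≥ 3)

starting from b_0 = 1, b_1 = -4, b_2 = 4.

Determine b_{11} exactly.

b_3 = 2·4 + 1·-4 + 1·1 = 5
b_4 = 2·5 + 1·4 + 1·-4 = 10
b_5 = 2·10 + 1·5 + 1·4 = 29
b_6 = 2·29 + 1·10 + 1·5 = 73
b_7 = 2·73 + 1·29 + 1·10 = 185
b_8 = 2·185 + 1·73 + 1·29 = 472
b_9 = 2·472 + 1·185 + 1·73 = 1202
b_10 = 2·1202 + 1·472 + 1·185 = 3061
b_11 = 2·3061 + 1·1202 + 1·472 = 7796

7796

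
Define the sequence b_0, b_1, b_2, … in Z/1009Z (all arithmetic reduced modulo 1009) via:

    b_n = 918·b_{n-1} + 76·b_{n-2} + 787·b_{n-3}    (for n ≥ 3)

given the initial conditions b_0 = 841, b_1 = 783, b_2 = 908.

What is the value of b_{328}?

b_3 = 918·908 + 76·783 + 787·841 = 50
b_4 = 918·50 + 76·908 + 787·783 = 613
b_5 = 918·613 + 76·50 + 787·908 = 709
b_6 = 918·709 + 76·613 + 787·50 = 230
b_7 = 918·230 + 76·709 + 787·613 = 795
b_8 = 918·795 + 76·230 + 787·709 = 636
Continuing the recurrence:
  b_9 = 925;  b_10 = 570;  b_11 = 336;  b_12 = 113;  b_13 = 712;  b_14 = 374
  b_15 = 37;  b_16 = 181;  b_17 = 177;  b_18 = 534;  b_19 = 351;  b_20 = 628
  b_21 = 312;  b_22 = 945;  b_23 = 101;  b_24 = 428;  b_25 = 89;  b_26 = 998
  b_27 = 532;  b_28 = 615;  b_29 = 26;  b_30 = 936;  b_31 = 232;  b_32 = 865
  b_33 = 528;  b_34 = 494;  b_35 = 908;  b_36 = 149;  b_37 = 267;  b_38 = 368
  b_39 = 140;  b_40 = 350;  b_41 = 12;  b_42 = 482;  b_43 = 430;  b_44 = 892
  b_45 = 899;  b_46 = 504;  b_47 = 2;  b_48 = 993;  b_49 = 710;  b_50 = 324
  b_51 = 785;  b_52 = 396;  b_53 = 128;  b_54 = 573;  b_55 = 843;  b_56 = 977
  b_57 = 314;  b_58 = 801;  b_59 = 455;  b_60 = 213;  b_61 = 833;  b_62 = 815
  b_63 = 379;  b_64 = 938;  b_65 = 640;  b_66 = 549;  b_67 = 317;  b_68 = 958
  b_69 = 692;  b_70 = 2;  b_71 = 165;  b_72 = 16;  b_73 = 550;  b_74 = 301
  b_75 = 767;  b_76 = 491;  b_77 = 266;  b_78 = 240;  b_79 = 364;  b_80 = 730
  b_81 = 782;  b_82 = 374;  b_83 = 562;  b_84 = 433;  b_85 = 1001;  b_86 = 691
  b_87 = 816;  b_88 = 216;  b_89 = 957;  b_90 = 427;  b_91 = 49;  b_92 = 186
  b_93 = 976;  b_94 = 207;  b_95 = 930;  b_96 = 986;  b_97 = 585;  b_98 = 897
  b_99 = 227;  b_100 = 383;  b_101 = 200;  b_102 = 874;  b_103 = 981;  b_104 = 356
  b_105 = 491;  b_106 = 699;  b_107 = 620;  b_108 = 710;  b_109 = 880;  b_110 = 707
  b_111 = 309;  b_112 = 774;  b_113 = 923;  b_114 = 70;  b_115 = 922;  b_116 = 41
  b_117 = 351;  b_118 = 579;  b_119 = 200;  b_120 = 350;  b_121 = 108;  b_122 = 624
  b_123 = 858;  b_124 = 865;  b_125 = 324;  b_126 = 157;  b_127 = 936;  b_128 = 124
  b_129 = 782;  b_130 = 882;  b_131 = 74;  b_132 = 711;  b_133 = 396;  b_134 = 563
  b_135 = 623;  b_136 = 92;  b_137 = 764;  b_138 = 962;  b_139 = 548;  b_140 = 950
  b_141 = 947;  b_142 = 582;  b_143 = 829;  b_144 = 719;  b_145 = 550;  b_146 = 158
  b_147 = 992;  b_148 = 427;  b_149 = 450;  b_150 = 321;  b_151 = 1005;  b_152 = 535
  b_153 = 829;  b_154 = 415;  b_155 = 306;  b_156 = 267;  b_157 = 666;  b_158 = 726
  b_159 = 951;  b_160 = 385;  b_161 = 176;  b_162 = 895;  b_163 = 838;  b_164 = 113
  b_165 = 11;  b_166 = 144;  b_167 = 988;  b_168 = 323;  b_169 = 610;  b_170 = 943
  b_171 = 840;  b_172 = 59;  b_173 = 475;  b_174 = 795;  b_175 = 98;  b_176 = 538
  b_177 = 953;  b_178 = 12;  b_179 = 332;  b_180 = 285;  b_181 = 669;  b_182 = 85
  b_183 = 19;  b_184 = 500;  b_185 = 641;  b_186 = 676;  b_187 = 307;  b_188 = 199
  b_189 = 447;  b_190 = 130;  b_191 = 162;  b_192 = 840;  b_193 = 849;  b_194 = 58
  b_195 = 909;  b_196 = 596;  b_197 = 963;  b_198 = 43;  b_199 = 530;  b_200 = 565
  b_201 = 508;  b_202 = 132;  b_203 = 48;  b_204 = 851;  b_205 = 830;  b_206 = 688
  b_207 = 233;  b_208 = 193;  b_209 = 777;  b_210 = 198;  b_211 = 206;  b_212 = 383
  b_213 = 414;  b_214 = 188;  b_215 = 969;  b_216 = 686;  b_217 = 761;  b_218 = 846
  b_219 = 88;  b_220 = 354;  b_221 = 570;  b_222 = 903;  b_223 = 612;  b_224 = 413
  b_225 = 173;  b_226 = 861;  b_227 = 515;  b_228 = 345;  b_229 = 241;  b_230 = 949
  b_231 = 663;  b_232 = 667;  b_233 = 993;  b_234 = 817;  b_235 = 361;  b_236 = 505
  b_237 = 898;  b_238 = 627;  b_239 = 990;  b_240 = 366;  b_241 = 613;  b_242 = 467
  b_243 = 532;  b_244 = 326;  b_245 = 929;  b_246 = 726;  b_247 = 778;  b_248 = 120
  b_249 = 44;  b_250 = 903;  b_251 = 476;  b_252 = 409;  b_253 = 291;  b_254 = 840
  b_255 = 174;  b_256 = 557;  b_257 = 55;  b_258 = 717;  b_259 = 935;  b_260 = 584
  b_261 = 2;  b_262 = 90;  b_263 = 547;  b_264 = 6;  b_265 = 866;  b_266 = 1007
  b_267 = 90;  b_268 = 197;  b_269 = 456;  b_270 = 919;  b_271 = 121;  b_272 = 988
  b_273 = 817;  b_274 = 113;  b_275 = 976;  b_276 = 738;  b_277 = 94;  b_278 = 374
  b_279 = 984;  b_280 = 750;  b_281 = 190;  b_282 = 864;  b_283 = 377;  b_284 = 276
  b_285 = 411;  b_286 = 781;  b_287 = 802;  b_288 = 68;  b_289 = 444;  b_290 = 628
  b_291 = 851;  b_292 = 871;  b_293 = 376;  b_294 = 462;  b_295 = 17;  b_296 = 543
  b_297 = 665;  b_298 = 186;  b_299 = 851;  b_300 = 955;  b_301 = 46;  b_302 = 552
  b_303 = 567;  b_304 = 323;  b_305 = 127;  b_306 = 125;  b_307 = 228;  b_308 = 918
  b_309 = 886;  b_310 = 75;  b_311 = 1002;  b_312 = 346;  b_313 = 773;  b_314 = 894
  b_315 = 473;  b_316 = 609;  b_317 = 5;  b_318 = 354;  b_319 = 462;  b_320 = 905
  b_321 = 294;  b_322 = 2;  b_323 = 854;  b_324 = 448;  b_325 = 485;  b_326 = 107
b_327 = 918·107 + 76·485 + 787·448 = 315
b_328 = 918·315 + 76·107 + 787·485 = 949

949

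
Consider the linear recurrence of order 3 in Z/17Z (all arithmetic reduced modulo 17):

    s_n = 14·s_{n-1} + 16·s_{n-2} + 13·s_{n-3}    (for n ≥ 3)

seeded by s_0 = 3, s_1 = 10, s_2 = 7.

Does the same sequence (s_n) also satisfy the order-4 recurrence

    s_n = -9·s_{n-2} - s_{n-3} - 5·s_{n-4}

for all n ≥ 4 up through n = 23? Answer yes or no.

Terms s_0..s_23: 3, 10, 7, 8, 14, 7, 1, 2, 16, 14, 2, 1, 7, 4, 11, 3, 15, 10, 11, 16, 3, 16, 4, 11
n=4: candidate gives 14, actual s_4 = 14 ✓
n=5: candidate gives 7, actual s_5 = 7 ✓
n=6: candidate gives 1, actual s_6 = 1 ✓
n=7: candidate gives 2, actual s_7 = 2 ✓
n=8: candidate gives 16, actual s_8 = 16 ✓
n=9: candidate gives 14, actual s_9 = 14 ✓
n=10: candidate gives 2, actual s_10 = 2 ✓
n=11: candidate gives 1, actual s_11 = 1 ✓
n=12: candidate gives 7, actual s_12 = 7 ✓
n=13: candidate gives 4, actual s_13 = 4 ✓
n=14: candidate gives 11, actual s_14 = 11 ✓
n=15: candidate gives 3, actual s_15 = 3 ✓
n=16: candidate gives 15, actual s_16 = 15 ✓
n=17: candidate gives 10, actual s_17 = 10 ✓
n=18: candidate gives 11, actual s_18 = 11 ✓
n=19: candidate gives 16, actual s_19 = 16 ✓
n=20: candidate gives 3, actual s_20 = 3 ✓
n=21: candidate gives 16, actual s_21 = 16 ✓
n=22: candidate gives 4, actual s_22 = 4 ✓
n=23: candidate gives 11, actual s_23 = 11 ✓

yes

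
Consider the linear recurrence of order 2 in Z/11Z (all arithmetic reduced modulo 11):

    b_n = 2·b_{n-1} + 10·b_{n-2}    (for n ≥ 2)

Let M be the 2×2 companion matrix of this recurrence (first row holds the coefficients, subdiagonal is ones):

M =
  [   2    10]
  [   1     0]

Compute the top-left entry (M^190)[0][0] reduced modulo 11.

4

(M^190)[0][0] is the top entry after applying M 190 times to the unit state (1, 0). Equivalently it is h_{191} for the auxiliary sequence (h_n) obeying the same recurrence with h_1 = 1 and h_i = 0 for 0 ≤ i < 1:
h_2 = 2·1 + 10·0 = 2
h_3 = 2·2 + 10·1 = 3
h_4 = 2·3 + 10·2 = 4
h_5 = 2·4 + 10·3 = 5
h_6 = 2·5 + 10·4 = 6
h_7 = 2·6 + 10·5 = 7
h_8 = 2·7 + 10·6 = 8
h_9 = 2·8 + 10·7 = 9
h_10 = 2·9 + 10·8 = 10
h_11 = 2·10 + 10·9 = 0
h_12 = 2·0 + 10·10 = 1
(h_11, h_12) = (0, 1) = (h_0, h_1), so the sequence has period 11.
191 ≡ 4 (mod 11), hence h_191 = h_4 = 4.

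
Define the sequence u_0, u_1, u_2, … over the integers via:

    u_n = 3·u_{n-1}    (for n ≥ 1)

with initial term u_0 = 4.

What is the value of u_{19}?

u_1 = 3·4 = 12
u_2 = 3·12 = 36
u_3 = 3·36 = 108
u_4 = 3·108 = 324
u_5 = 3·324 = 972
u_6 = 3·972 = 2916
u_7 = 3·2916 = 8748
u_8 = 3·8748 = 26244
u_9 = 3·26244 = 78732
u_10 = 3·78732 = 236196
u_11 = 3·236196 = 708588
u_12 = 3·708588 = 2125764
u_13 = 3·2125764 = 6377292
u_14 = 3·6377292 = 19131876
u_15 = 3·19131876 = 57395628
u_16 = 3·57395628 = 172186884
u_17 = 3·172186884 = 516560652
u_18 = 3·516560652 = 1549681956
u_19 = 3·1549681956 = 4649045868

4649045868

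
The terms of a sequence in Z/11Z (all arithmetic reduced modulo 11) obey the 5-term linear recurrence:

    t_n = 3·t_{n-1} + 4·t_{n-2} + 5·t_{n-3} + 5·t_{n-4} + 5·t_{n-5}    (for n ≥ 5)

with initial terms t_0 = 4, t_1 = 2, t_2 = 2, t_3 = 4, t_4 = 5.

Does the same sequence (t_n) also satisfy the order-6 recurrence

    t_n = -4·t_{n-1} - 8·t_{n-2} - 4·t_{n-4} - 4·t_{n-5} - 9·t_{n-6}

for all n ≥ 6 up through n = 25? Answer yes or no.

Terms t_0..t_25: 4, 2, 2, 4, 5, 5, 9, 3, 5, 1, 9, 6, 0, 0, 3, 7, 8, 1, 8, 8, 4, 8, 4, 1, 9, 1
n=6: candidate gives 9, actual t_6 = 9 ✓
n=7: candidate gives 3, actual t_7 = 3 ✓
n=8: candidate gives 5, actual t_8 = 5 ✓
n=9: candidate gives 1, actual t_9 = 1 ✓
n=10: candidate gives 9, actual t_10 = 9 ✓
n=11: candidate gives 6, actual t_11 = 6 ✓
n=12: candidate gives 0, actual t_12 = 0 ✓
n=13: candidate gives 0, actual t_13 = 0 ✓
n=14: candidate gives 3, actual t_14 = 3 ✓
n=15: candidate gives 7, actual t_15 = 7 ✓
n=16: candidate gives 8, actual t_16 = 8 ✓
n=17: candidate gives 1, actual t_17 = 1 ✓
n=18: candidate gives 8, actual t_18 = 8 ✓
n=19: candidate gives 8, actual t_19 = 8 ✓
n=20: candidate gives 4, actual t_20 = 4 ✓
n=21: candidate gives 8, actual t_21 = 8 ✓
n=22: candidate gives 4, actual t_22 = 4 ✓
n=23: candidate gives 1, actual t_23 = 1 ✓
n=24: candidate gives 9, actual t_24 = 9 ✓
n=25: candidate gives 1, actual t_25 = 1 ✓

yes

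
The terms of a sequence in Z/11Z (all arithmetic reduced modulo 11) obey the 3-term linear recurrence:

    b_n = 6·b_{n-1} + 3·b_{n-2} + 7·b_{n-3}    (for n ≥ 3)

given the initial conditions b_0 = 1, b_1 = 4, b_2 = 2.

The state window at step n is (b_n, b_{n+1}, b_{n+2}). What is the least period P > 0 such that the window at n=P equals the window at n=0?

55

n=0: window = (1, 4, 2)
n=1: window = (4, 2, 9)
n=2: window = (2, 9, 0)
n=3: window = (9, 0, 8)
n=4: window = (0, 8, 1)
n=5: window = (8, 1, 8)
n=6: window = (1, 8, 8)
n=7: window = (8, 8, 2)
n=8: window = (8, 2, 4)
n=9: window = (2, 4, 9)
n=10: window = (4, 9, 3)
n=11: window = (9, 3, 7)
n=12: window = (3, 7, 4)
n=13: window = (7, 4, 0)
n=14: window = (4, 0, 6)
n=15: window = (0, 6, 9)
n=16: window = (6, 9, 6)
n=17: window = (9, 6, 6)
n=18: window = (6, 6, 7)
n=19: window = (6, 7, 3)
n=20: window = (7, 3, 4)
n=21: window = (3, 4, 5)
n=22: window = (4, 5, 8)
n=23: window = (5, 8, 3)
n=24: window = (8, 3, 0)
n=25: window = (3, 0, 10)
n=26: window = (0, 10, 4)
n=27: window = (10, 4, 10)
n=28: window = (4, 10, 10)
n=29: window = (10, 10, 8)
n=30: window = (10, 8, 5)
n=31: window = (8, 5, 3)
n=32: window = (5, 3, 1)
n=33: window = (3, 1, 6)
n=34: window = (1, 6, 5)
n=35: window = (6, 5, 0)
n=36: window = (5, 0, 2)
n=37: window = (0, 2, 3)
n=38: window = (2, 3, 2)
n=39: window = (3, 2, 2)
n=40: window = (2, 2, 6)
…
n=53: window = (10, 9, 1)
n=54: window = (9, 1, 4)
n=55: window = (1, 4, 2)
window at n=55 equals window at n=0 → period = 55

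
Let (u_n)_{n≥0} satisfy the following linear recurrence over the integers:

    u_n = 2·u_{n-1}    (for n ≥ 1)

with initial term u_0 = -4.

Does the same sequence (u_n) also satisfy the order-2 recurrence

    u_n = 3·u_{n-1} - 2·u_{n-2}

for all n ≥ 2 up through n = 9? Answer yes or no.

Terms u_0..u_9: -4, -8, -16, -32, -64, -128, -256, -512, -1024, -2048
n=2: candidate gives -16, actual u_2 = -16 ✓
n=3: candidate gives -32, actual u_3 = -32 ✓
n=4: candidate gives -64, actual u_4 = -64 ✓
n=5: candidate gives -128, actual u_5 = -128 ✓
n=6: candidate gives -256, actual u_6 = -256 ✓
n=7: candidate gives -512, actual u_7 = -512 ✓
n=8: candidate gives -1024, actual u_8 = -1024 ✓
n=9: candidate gives -2048, actual u_9 = -2048 ✓

yes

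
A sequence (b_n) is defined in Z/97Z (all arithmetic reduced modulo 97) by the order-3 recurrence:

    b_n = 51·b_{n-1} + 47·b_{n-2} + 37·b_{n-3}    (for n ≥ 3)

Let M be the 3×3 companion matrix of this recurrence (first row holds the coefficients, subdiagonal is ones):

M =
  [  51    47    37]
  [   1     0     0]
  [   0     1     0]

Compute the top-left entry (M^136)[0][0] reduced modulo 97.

91

(M^136)[0][0] is the top entry after applying M 136 times to the unit state (1, 0, 0). Equivalently it is h_{138} for the auxiliary sequence (h_n) obeying the same recurrence with h_2 = 1 and h_i = 0 for 0 ≤ i < 2:
h_3 = 51·1 + 47·0 + 37·0 = 51
h_4 = 51·51 + 47·1 + 37·0 = 29
h_5 = 51·29 + 47·51 + 37·1 = 33
h_6 = 51·33 + 47·29 + 37·51 = 83
h_7 = 51·83 + 47·33 + 37·29 = 67
h_8 = 51·67 + 47·83 + 37·33 = 3
Continuing the recurrence:
  h_9 = 68;  h_10 = 74;  h_11 = 0;  h_12 = 77;  h_13 = 69;  h_14 = 57
  h_15 = 75;  h_16 = 36;  h_17 = 1;  h_18 = 56;  h_19 = 64;  h_20 = 16
  h_21 = 76;  h_22 = 12;  h_23 = 23;  h_24 = 87;  h_25 = 45;  h_26 = 57
  h_27 = 93;  h_28 = 66;  h_29 = 49;  h_30 = 21;  h_31 = 93;  h_32 = 74
  h_33 = 95;  h_34 = 27;  h_35 = 44;  h_36 = 44;  h_37 = 73;  h_38 = 47
  h_39 = 84;  h_40 = 76;  h_41 = 57;  h_42 = 81;  h_43 = 19;  h_44 = 95
  h_45 = 5;  h_46 = 88;  h_47 = 90;  h_48 = 84;  h_49 = 33;  h_50 = 37
  h_51 = 47;  h_52 = 22;  h_53 = 44;  h_54 = 70;  h_55 = 50;  h_56 = 96
  h_57 = 39;  h_58 = 9;  h_59 = 24;  h_60 = 83;  h_61 = 68;  h_62 = 12
  h_63 = 89;  h_64 = 53;  h_65 = 55;  h_66 = 53;  h_67 = 71;  h_68 = 96
  h_69 = 9;  h_70 = 32;  h_71 = 78;  h_72 = 92;  h_73 = 36;  h_74 = 25
  h_75 = 66;  h_76 = 53;  h_77 = 37;  h_78 = 30;  h_79 = 89;  h_80 = 43
  h_81 = 17;  h_82 = 70;  h_83 = 43;  h_84 = 1;  h_85 = 6;  h_86 = 4
  h_87 = 38;  h_88 = 20;  h_89 = 44;  h_90 = 31;  h_91 = 24;  h_92 = 41
  h_93 = 1;  h_94 = 53;  h_95 = 96;  h_96 = 52;  h_97 = 7;  h_98 = 48
  h_99 = 45;  h_100 = 57;  h_101 = 8;  h_102 = 96;  h_103 = 9;  h_104 = 29
  h_105 = 22;  h_106 = 5;  h_107 = 34;  h_108 = 67;  h_109 = 59;  h_110 = 44
  h_111 = 27;  h_112 = 2;  h_113 = 89;  h_114 = 6;  h_115 = 4;  h_116 = 93
  h_117 = 12;  h_118 = 87;  h_119 = 3;  h_120 = 30;  h_121 = 40;  h_122 = 69
  h_123 = 10;  h_124 = 92;  h_125 = 52;  h_126 = 71;  h_127 = 60;  h_128 = 76
  h_129 = 11;  h_130 = 48;  h_131 = 54;  h_132 = 82;  h_133 = 57;  h_134 = 29
  h_135 = 14;  h_136 = 15
h_137 = 51·15 + 47·14 + 37·29 = 71
h_138 = 51·71 + 47·15 + 37·14 = 91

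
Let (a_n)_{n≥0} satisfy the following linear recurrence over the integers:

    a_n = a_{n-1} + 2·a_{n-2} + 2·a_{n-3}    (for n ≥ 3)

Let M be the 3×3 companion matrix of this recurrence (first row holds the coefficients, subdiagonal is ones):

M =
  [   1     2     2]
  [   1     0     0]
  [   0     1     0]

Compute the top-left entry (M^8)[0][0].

(M^8)[0][0] is the top entry after applying M 8 times to the unit state (1, 0, 0). Equivalently it is h_{10} for the auxiliary sequence (h_n) obeying the same recurrence with h_2 = 1 and h_i = 0 for 0 ≤ i < 2:
h_3 = 1·1 + 2·0 + 2·0 = 1
h_4 = 1·1 + 2·1 + 2·0 = 3
h_5 = 1·3 + 2·1 + 2·1 = 7
h_6 = 1·7 + 2·3 + 2·1 = 15
h_7 = 1·15 + 2·7 + 2·3 = 35
h_8 = 1·35 + 2·15 + 2·7 = 79
h_9 = 1·79 + 2·35 + 2·15 = 179
h_10 = 1·179 + 2·79 + 2·35 = 407

407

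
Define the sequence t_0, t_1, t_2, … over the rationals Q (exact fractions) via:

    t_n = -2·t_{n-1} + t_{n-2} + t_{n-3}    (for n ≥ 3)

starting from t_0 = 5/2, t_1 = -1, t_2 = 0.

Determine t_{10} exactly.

t_3 = -2·0 + 1·-1 + 1·5/2 = 3/2
t_4 = -2·3/2 + 1·0 + 1·-1 = -4
t_5 = -2·-4 + 1·3/2 + 1·0 = 19/2
t_6 = -2·19/2 + 1·-4 + 1·3/2 = -43/2
t_7 = -2·-43/2 + 1·19/2 + 1·-4 = 97/2
t_8 = -2·97/2 + 1·-43/2 + 1·19/2 = -109
t_9 = -2·-109 + 1·97/2 + 1·-43/2 = 245
t_10 = -2·245 + 1·-109 + 1·97/2 = -1101/2

-1101/2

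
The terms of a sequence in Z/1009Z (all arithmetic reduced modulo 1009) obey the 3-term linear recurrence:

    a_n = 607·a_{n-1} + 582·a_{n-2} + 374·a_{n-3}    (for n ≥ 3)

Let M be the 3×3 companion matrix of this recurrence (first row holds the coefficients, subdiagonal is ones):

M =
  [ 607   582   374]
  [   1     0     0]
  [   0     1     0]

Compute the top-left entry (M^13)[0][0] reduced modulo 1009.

499

(M^13)[0][0] is the top entry after applying M 13 times to the unit state (1, 0, 0). Equivalently it is h_{15} for the auxiliary sequence (h_n) obeying the same recurrence with h_2 = 1 and h_i = 0 for 0 ≤ i < 2:
h_3 = 607·1 + 582·0 + 374·0 = 607
h_4 = 607·607 + 582·1 + 374·0 = 746
h_5 = 607·746 + 582·607 + 374·1 = 279
h_6 = 607·279 + 582·746 + 374·607 = 136
h_7 = 607·136 + 582·279 + 374·746 = 263
h_8 = 607·263 + 582·136 + 374·279 = 79
h_9 = 607·79 + 582·263 + 374·136 = 642
h_10 = 607·642 + 582·79 + 374·263 = 273
h_11 = 607·273 + 582·642 + 374·79 = 834
h_12 = 607·834 + 582·273 + 374·642 = 159
h_13 = 607·159 + 582·834 + 374·273 = 910
h_14 = 607·910 + 582·159 + 374·834 = 292
h_15 = 607·292 + 582·910 + 374·159 = 499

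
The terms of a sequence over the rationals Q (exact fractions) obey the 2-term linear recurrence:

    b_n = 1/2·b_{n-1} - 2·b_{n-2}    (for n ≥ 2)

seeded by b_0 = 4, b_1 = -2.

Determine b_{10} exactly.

b_2 = 1/2·-2 + -2·4 = -9
b_3 = 1/2·-9 + -2·-2 = -1/2
b_4 = 1/2·-1/2 + -2·-9 = 71/4
b_5 = 1/2·71/4 + -2·-1/2 = 79/8
b_6 = 1/2·79/8 + -2·71/4 = -489/16
b_7 = 1/2·-489/16 + -2·79/8 = -1121/32
b_8 = 1/2·-1121/32 + -2·-489/16 = 2791/64
b_9 = 1/2·2791/64 + -2·-1121/32 = 11759/128
b_10 = 1/2·11759/128 + -2·2791/64 = -10569/256

-10569/256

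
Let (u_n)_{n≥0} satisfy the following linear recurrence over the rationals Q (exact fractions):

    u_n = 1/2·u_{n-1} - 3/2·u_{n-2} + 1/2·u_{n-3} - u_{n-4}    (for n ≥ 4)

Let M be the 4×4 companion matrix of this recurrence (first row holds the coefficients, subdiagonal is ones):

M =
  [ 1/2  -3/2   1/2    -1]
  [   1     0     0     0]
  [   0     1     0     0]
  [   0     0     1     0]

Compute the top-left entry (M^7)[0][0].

57/128

(M^7)[0][0] is the top entry after applying M 7 times to the unit state (1, 0, 0, 0). Equivalently it is h_{10} for the auxiliary sequence (h_n) obeying the same recurrence with h_3 = 1 and h_i = 0 for 0 ≤ i < 3:
h_4 = 1/2·1 + -3/2·0 + 1/2·0 + -1·0 = 1/2
h_5 = 1/2·1/2 + -3/2·1 + 1/2·0 + -1·0 = -5/4
h_6 = 1/2·-5/4 + -3/2·1/2 + 1/2·1 + -1·0 = -7/8
h_7 = 1/2·-7/8 + -3/2·-5/4 + 1/2·1/2 + -1·1 = 11/16
h_8 = 1/2·11/16 + -3/2·-7/8 + 1/2·-5/4 + -1·1/2 = 17/32
h_9 = 1/2·17/32 + -3/2·11/16 + 1/2·-7/8 + -1·-5/4 = 3/64
h_10 = 1/2·3/64 + -3/2·17/32 + 1/2·11/16 + -1·-7/8 = 57/128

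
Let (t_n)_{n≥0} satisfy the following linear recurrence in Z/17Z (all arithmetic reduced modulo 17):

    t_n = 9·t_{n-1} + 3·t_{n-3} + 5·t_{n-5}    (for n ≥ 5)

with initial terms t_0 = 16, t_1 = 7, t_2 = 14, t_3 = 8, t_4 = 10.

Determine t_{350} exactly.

t_5 = 9·10 + 0·8 + 3·14 + 0·7 + 5·16 = 8
t_6 = 9·8 + 0·10 + 3·8 + 0·14 + 5·7 = 12
t_7 = 9·12 + 0·8 + 3·10 + 0·8 + 5·14 = 4
t_8 = 9·4 + 0·12 + 3·8 + 0·10 + 5·8 = 15
t_9 = 9·15 + 0·4 + 3·12 + 0·8 + 5·10 = 0
t_10 = 9·0 + 0·15 + 3·4 + 0·12 + 5·8 = 1
Continuing the recurrence:
  t_11 = 12;  t_12 = 9;  t_13 = 6;  t_14 = 5;  t_15 = 9;  t_16 = 6
  t_17 = 12;  t_18 = 12;  t_19 = 15;  t_20 = 12;  t_21 = 4;  t_22 = 5
  t_23 = 5;  t_24 = 13;  t_25 = 5;  t_26 = 12;  t_27 = 2;  t_28 = 7
  t_29 = 11;  t_30 = 11;  t_31 = 10;  t_32 = 14;  t_33 = 7;  t_34 = 12
  t_35 = 1;  t_36 = 12;  t_37 = 10;  t_38 = 9;  t_39 = 7;  t_40 = 13
  t_41 = 0;  t_42 = 3;  t_43 = 9;  t_44 = 14;  t_45 = 13;  t_46 = 8
  t_47 = 10;  t_48 = 4;  t_49 = 11;  t_50 = 7;  t_51 = 13;  t_52 = 13
  t_53 = 5;  t_54 = 3;  t_55 = 16;  t_56 = 3;  t_57 = 16;  t_58 = 13
  t_59 = 5;  t_60 = 3;  t_61 = 13;  t_62 = 8;  t_63 = 10;  t_64 = 1
  t_65 = 14;  t_66 = 0;  t_67 = 9;  t_68 = 3;  t_69 = 15;  t_70 = 11
  t_71 = 6;  t_72 = 8;  t_73 = 1;  t_74 = 0;  t_75 = 11;  t_76 = 13
  t_77 = 4;  t_78 = 6;  t_79 = 8;  t_80 = 3;  t_81 = 8;  t_82 = 14
  t_83 = 12;  t_84 = 2;  t_85 = 7;  t_86 = 3;  t_87 = 1;  t_88 = 5
  t_89 = 13;  t_90 = 2;  t_91 = 14;  t_92 = 0;  t_93 = 14;  t_94 = 12
  t_95 = 16;  t_96 = 1;  t_97 = 11;  t_98 = 13;  t_99 = 10;  t_100 = 16
  t_101 = 1;  t_102 = 9;  t_103 = 7;  t_104 = 14;  t_105 = 12;  t_106 = 15
  t_107 = 1;  t_108 = 12;  t_109 = 2;  t_110 = 13;  t_111 = 7;  t_112 = 6
  t_113 = 0;  t_114 = 14;  t_115 = 5;  t_116 = 12;  t_117 = 10;  t_118 = 3
  t_119 = 14;  t_120 = 11;  t_121 = 15;  t_122 = 6;  t_123 = 0;  t_124 = 13
  t_125 = 3;  t_126 = 0;  t_127 = 1;  t_128 = 1;  t_129 = 6;  t_130 = 4
  t_131 = 5;  t_132 = 0;  t_133 = 0;  t_134 = 11;  t_135 = 0;  t_136 = 8
  t_137 = 3;  t_138 = 10;  t_139 = 16;  t_140 = 0;  t_141 = 2;  t_142 = 13
  t_143 = 14;  t_144 = 8;  t_145 = 9;  t_146 = 14;  t_147 = 11;  t_148 = 9
  t_149 = 10;  t_150 = 15;  t_151 = 11;  t_152 = 14;  t_153 = 12;  t_154 = 4
  t_155 = 0;  t_156 = 6;  t_157 = 0;  t_158 = 9;  t_159 = 0;  t_160 = 0
  t_161 = 6;  t_162 = 3;  t_163 = 4;  t_164 = 3;  t_165 = 2;  t_166 = 9
  t_167 = 3;  t_168 = 2;  t_169 = 9;  t_170 = 15;  t_171 = 16;  t_172 = 16
  t_173 = 12;  t_174 = 14;  t_175 = 11;  t_176 = 11;  t_177 = 0;  t_178 = 8
  t_179 = 5;  t_180 = 15;  t_181 = 10;  t_182 = 3;  t_183 = 10;  t_184 = 9
  t_185 = 12;  t_186 = 1;  t_187 = 0;  t_188 = 1;  t_189 = 6;  t_190 = 12
  t_191 = 14;  t_192 = 8;  t_193 = 11;  t_194 = 1;  t_195 = 8;  t_196 = 5
  t_197 = 3;  t_198 = 4;  t_199 = 5;  t_200 = 9;  t_201 = 16;  t_202 = 4
  t_203 = 15;  t_204 = 4;  t_205 = 8;  t_206 = 10;  t_207 = 3;  t_208 = 7
  t_209 = 11;  t_210 = 12;  t_211 = 9;  t_212 = 10;  t_213 = 8;  t_214 = 1
  t_215 = 14;  t_216 = 8;  t_217 = 6;  t_218 = 0;  t_219 = 12;  t_220 = 9
  t_221 = 2;  t_222 = 16;  t_223 = 1;  t_224 = 7;  t_225 = 3;  t_226 = 6
  t_227 = 2;  t_228 = 15;  t_229 = 1;  t_230 = 13;  t_231 = 5;  t_232 = 7
  t_233 = 7;  t_234 = 15;  t_235 = 0;  t_236 = 12;  t_237 = 1;  t_238 = 10
  t_239 = 14;  t_240 = 10;  t_241 = 10;  t_242 = 1;  t_243 = 4;  t_244 = 0
  t_245 = 2;  t_246 = 12;  t_247 = 11;  t_248 = 6;  t_249 = 5;  t_250 = 3
  t_251 = 3;  t_252 = 12;  t_253 = 11;  t_254 = 14;  t_255 = 7;  t_256 = 9
  t_257 = 13;  t_258 = 6;  t_259 = 15;  t_260 = 5;  t_261 = 6;  t_262 = 11
  t_263 = 8;  t_264 = 12;  t_265 = 13;  t_266 = 1;  t_267 = 15;  t_268 = 10
  t_269 = 0;  t_270 = 8;  t_271 = 5;  t_272 = 1;  t_273 = 15;  t_274 = 14
  t_275 = 16;  t_276 = 10;  t_277 = 1;  t_278 = 13;  t_279 = 13;  t_280 = 13
  t_281 = 2;  t_282 = 11;  t_283 = 16;  t_284 = 11;  t_285 = 10;  t_286 = 12
  t_287 = 9;  t_288 = 4;  t_289 = 8;  t_290 = 13;  t_291 = 2;  t_292 = 2
  t_293 = 9;  t_294 = 8;  t_295 = 7;  t_296 = 15;  t_297 = 16;  t_298 = 6
  t_299 = 3;  t_300 = 8;  t_301 = 12;  t_302 = 10;  t_303 = 8;  t_304 = 4
  t_305 = 4;  t_306 = 1;  t_307 = 3;  t_308 = 11;  t_309 = 3;  t_310 = 5
  t_311 = 15;  t_312 = 6;  t_313 = 5;  t_314 = 3;  t_315 = 2;  t_316 = 6
  t_317 = 8;  t_318 = 1;  t_319 = 8;  t_320 = 4;  t_321 = 1;  t_322 = 5
  t_323 = 11;  t_324 = 6;  t_325 = 4;  t_326 = 6;  t_327 = 12;  t_328 = 5
  t_329 = 8;  t_330 = 9;  t_331 = 7;  t_332 = 11;  t_333 = 15;  t_334 = 9
  t_335 = 6;  t_336 = 15;  t_337 = 13;  t_338 = 6;  t_339 = 8;  t_340 = 5
  t_341 = 2;  t_342 = 5;  t_343 = 5;  t_344 = 6;  t_345 = 9;  t_346 = 4
  t_347 = 11;  t_348 = 15
t_349 = 9·15 + 0·11 + 3·4 + 0·9 + 5·6 = 7
t_350 = 9·7 + 0·15 + 3·11 + 0·4 + 5·9 = 5

5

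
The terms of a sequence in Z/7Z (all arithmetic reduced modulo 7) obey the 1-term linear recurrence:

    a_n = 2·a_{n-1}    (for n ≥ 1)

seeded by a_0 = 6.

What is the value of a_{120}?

a_1 = 2·6 = 5
a_2 = 2·5 = 3
a_3 = 2·3 = 6
(a_3) = (6) = (a_0), so the sequence has period 3.
120 ≡ 0 (mod 3), hence a_120 = a_0 = 6.

6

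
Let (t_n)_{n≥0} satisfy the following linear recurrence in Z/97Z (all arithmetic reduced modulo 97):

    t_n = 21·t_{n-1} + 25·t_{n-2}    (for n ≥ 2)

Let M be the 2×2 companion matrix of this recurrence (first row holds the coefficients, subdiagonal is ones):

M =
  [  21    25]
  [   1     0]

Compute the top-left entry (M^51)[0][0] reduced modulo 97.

(M^51)[0][0] is the top entry after applying M 51 times to the unit state (1, 0). Equivalently it is h_{52} for the auxiliary sequence (h_n) obeying the same recurrence with h_1 = 1 and h_i = 0 for 0 ≤ i < 1:
h_2 = 21·1 + 25·0 = 21
h_3 = 21·21 + 25·1 = 78
h_4 = 21·78 + 25·21 = 29
h_5 = 21·29 + 25·78 = 37
h_6 = 21·37 + 25·29 = 47
h_7 = 21·47 + 25·37 = 69
h_8 = 21·69 + 25·47 = 5
h_9 = 21·5 + 25·69 = 84
h_10 = 21·84 + 25·5 = 46
h_11 = 21·46 + 25·84 = 59
h_12 = 21·59 + 25·46 = 61
h_13 = 21·61 + 25·59 = 40
h_14 = 21·40 + 25·61 = 37
h_15 = 21·37 + 25·40 = 31
h_16 = 21·31 + 25·37 = 24
h_17 = 21·24 + 25·31 = 18
h_18 = 21·18 + 25·24 = 8
h_19 = 21·8 + 25·18 = 36
h_20 = 21·36 + 25·8 = 83
h_21 = 21·83 + 25·36 = 24
h_22 = 21·24 + 25·83 = 57
h_23 = 21·57 + 25·24 = 51
h_24 = 21·51 + 25·57 = 71
h_25 = 21·71 + 25·51 = 50
h_26 = 21·50 + 25·71 = 12
h_27 = 21·12 + 25·50 = 47
h_28 = 21·47 + 25·12 = 26
h_29 = 21·26 + 25·47 = 72
h_30 = 21·72 + 25·26 = 28
h_31 = 21·28 + 25·72 = 60
h_32 = 21·60 + 25·28 = 20
h_33 = 21·20 + 25·60 = 77
h_34 = 21·77 + 25·20 = 80
h_35 = 21·80 + 25·77 = 16
h_36 = 21·16 + 25·80 = 8
h_37 = 21·8 + 25·16 = 83
h_38 = 21·83 + 25·8 = 3
h_39 = 21·3 + 25·83 = 4
h_40 = 21·4 + 25·3 = 62
h_41 = 21·62 + 25·4 = 44
h_42 = 21·44 + 25·62 = 49
h_43 = 21·49 + 25·44 = 92
h_44 = 21·92 + 25·49 = 53
h_45 = 21·53 + 25·92 = 18
h_46 = 21·18 + 25·53 = 54
h_47 = 21·54 + 25·18 = 32
h_48 = 21·32 + 25·54 = 82
h_49 = 21·82 + 25·32 = 0
h_50 = 21·0 + 25·82 = 13
h_51 = 21·13 + 25·0 = 79
h_52 = 21·79 + 25·13 = 44

44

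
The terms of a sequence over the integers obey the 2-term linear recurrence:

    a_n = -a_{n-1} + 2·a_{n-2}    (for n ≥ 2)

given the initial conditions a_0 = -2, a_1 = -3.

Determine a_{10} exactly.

339

a_2 = -1·-3 + 2·-2 = -1
a_3 = -1·-1 + 2·-3 = -5
a_4 = -1·-5 + 2·-1 = 3
a_5 = -1·3 + 2·-5 = -13
a_6 = -1·-13 + 2·3 = 19
a_7 = -1·19 + 2·-13 = -45
a_8 = -1·-45 + 2·19 = 83
a_9 = -1·83 + 2·-45 = -173
a_10 = -1·-173 + 2·83 = 339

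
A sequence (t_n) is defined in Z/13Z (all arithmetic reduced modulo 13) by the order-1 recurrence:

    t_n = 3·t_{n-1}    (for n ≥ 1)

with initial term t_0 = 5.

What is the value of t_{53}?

6

t_1 = 3·5 = 2
t_2 = 3·2 = 6
t_3 = 3·6 = 5
(t_3) = (5) = (t_0), so the sequence has period 3.
53 ≡ 2 (mod 3), hence t_53 = t_2 = 6.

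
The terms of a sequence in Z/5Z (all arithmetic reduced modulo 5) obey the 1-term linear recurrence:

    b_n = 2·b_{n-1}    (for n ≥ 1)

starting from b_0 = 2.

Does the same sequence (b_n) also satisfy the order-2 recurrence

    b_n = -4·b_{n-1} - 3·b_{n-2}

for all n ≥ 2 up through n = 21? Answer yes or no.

yes

Terms b_0..b_21: 2, 4, 3, 1, 2, 4, 3, 1, 2, 4, 3, 1, 2, 4, 3, 1, 2, 4, 3, 1, 2, 4
n=2: candidate gives 3, actual b_2 = 3 ✓
n=3: candidate gives 1, actual b_3 = 1 ✓
n=4: candidate gives 2, actual b_4 = 2 ✓
n=5: candidate gives 4, actual b_5 = 4 ✓
n=6: candidate gives 3, actual b_6 = 3 ✓
n=7: candidate gives 1, actual b_7 = 1 ✓
n=8: candidate gives 2, actual b_8 = 2 ✓
n=9: candidate gives 4, actual b_9 = 4 ✓
n=10: candidate gives 3, actual b_10 = 3 ✓
n=11: candidate gives 1, actual b_11 = 1 ✓
n=12: candidate gives 2, actual b_12 = 2 ✓
n=13: candidate gives 4, actual b_13 = 4 ✓
n=14: candidate gives 3, actual b_14 = 3 ✓
n=15: candidate gives 1, actual b_15 = 1 ✓
n=16: candidate gives 2, actual b_16 = 2 ✓
n=17: candidate gives 4, actual b_17 = 4 ✓
n=18: candidate gives 3, actual b_18 = 3 ✓
n=19: candidate gives 1, actual b_19 = 1 ✓
n=20: candidate gives 2, actual b_20 = 2 ✓
n=21: candidate gives 4, actual b_21 = 4 ✓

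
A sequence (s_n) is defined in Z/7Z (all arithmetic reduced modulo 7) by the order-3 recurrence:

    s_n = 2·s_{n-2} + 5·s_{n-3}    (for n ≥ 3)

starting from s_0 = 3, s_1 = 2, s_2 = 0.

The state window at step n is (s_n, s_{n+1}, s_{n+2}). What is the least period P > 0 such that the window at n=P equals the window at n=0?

n=0: window = (3, 2, 0)
n=1: window = (2, 0, 5)
n=2: window = (0, 5, 3)
n=3: window = (5, 3, 3)
n=4: window = (3, 3, 3)
n=5: window = (3, 3, 0)
n=6: window = (3, 0, 0)
n=7: window = (0, 0, 1)
n=8: window = (0, 1, 0)
n=9: window = (1, 0, 2)
n=10: window = (0, 2, 5)
n=11: window = (2, 5, 4)
n=12: window = (5, 4, 6)
n=13: window = (4, 6, 5)
n=14: window = (6, 5, 4)
n=15: window = (5, 4, 5)
n=16: window = (4, 5, 5)
n=17: window = (5, 5, 2)
n=18: window = (5, 2, 0)
n=19: window = (2, 0, 1)
n=20: window = (0, 1, 3)
n=21: window = (1, 3, 2)
n=22: window = (3, 2, 4)
n=23: window = (2, 4, 5)
n=24: window = (4, 5, 4)
n=25: window = (5, 4, 2)
n=26: window = (4, 2, 5)
n=27: window = (2, 5, 3)
n=28: window = (5, 3, 6)
n=29: window = (3, 6, 3)
n=30: window = (6, 3, 6)
n=31: window = (3, 6, 1)
n=32: window = (6, 1, 6)
n=33: window = (1, 6, 4)
n=34: window = (6, 4, 3)
n=35: window = (4, 3, 3)
n=36: window = (3, 3, 5)
n=37: window = (3, 5, 0)
n=38: window = (5, 0, 4)
n=39: window = (0, 4, 4)
n=40: window = (4, 4, 1)
…
n=340: window = (2, 3, 3)
n=341: window = (3, 3, 2)
n=342: window = (3, 2, 0)
window at n=342 equals window at n=0 → period = 342

342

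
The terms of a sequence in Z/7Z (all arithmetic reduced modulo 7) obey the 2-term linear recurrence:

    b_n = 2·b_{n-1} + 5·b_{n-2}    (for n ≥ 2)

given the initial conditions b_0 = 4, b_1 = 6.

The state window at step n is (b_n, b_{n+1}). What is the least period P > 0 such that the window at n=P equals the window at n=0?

n=0: window = (4, 6)
n=1: window = (6, 4)
n=2: window = (4, 3)
n=3: window = (3, 5)
n=4: window = (5, 4)
n=5: window = (4, 5)
n=6: window = (5, 2)
n=7: window = (2, 1)
n=8: window = (1, 5)
n=9: window = (5, 1)
n=10: window = (1, 6)
n=11: window = (6, 3)
n=12: window = (3, 1)
n=13: window = (1, 3)
n=14: window = (3, 4)
n=15: window = (4, 2)
n=16: window = (2, 3)
n=17: window = (3, 2)
n=18: window = (2, 5)
n=19: window = (5, 6)
n=20: window = (6, 2)
n=21: window = (2, 6)
n=22: window = (6, 1)
n=23: window = (1, 4)
n=24: window = (4, 6)
window at n=24 equals window at n=0 → period = 24

24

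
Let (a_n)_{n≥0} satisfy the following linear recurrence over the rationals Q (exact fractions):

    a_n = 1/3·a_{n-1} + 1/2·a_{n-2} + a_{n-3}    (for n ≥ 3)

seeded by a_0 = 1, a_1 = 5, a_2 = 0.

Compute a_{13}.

a_3 = 1/3·0 + 1/2·5 + 1·1 = 7/2
a_4 = 1/3·7/2 + 1/2·0 + 1·5 = 37/6
a_5 = 1/3·37/6 + 1/2·7/2 + 1·0 = 137/36
a_6 = 1/3·137/36 + 1/2·37/6 + 1·7/2 = 212/27
a_7 = 1/3·212/27 + 1/2·137/36 + 1·37/6 = 6925/648
a_8 = 1/3·6925/648 + 1/2·212/27 + 1·137/36 = 21955/1944
a_9 = 1/3·21955/1944 + 1/2·6925/648 + 1·212/27 = 197819/11664
a_10 = 1/3·197819/11664 + 1/2·21955/1944 + 1·6925/648 = 192341/8748
a_11 = 1/3·192341/8748 + 1/2·197819/11664 + 1·21955/1944 = 5690239/209952
a_12 = 1/3·5690239/209952 + 1/2·192341/8748 + 1·197819/11664 = 23296741/629856
a_13 = 1/3·23296741/629856 + 1/2·5690239/209952 + 1·192341/8748 = 180896945/3779136

180896945/3779136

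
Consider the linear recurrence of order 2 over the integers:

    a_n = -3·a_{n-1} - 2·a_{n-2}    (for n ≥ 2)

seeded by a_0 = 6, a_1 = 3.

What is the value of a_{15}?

294897

a_2 = -3·3 + -2·6 = -21
a_3 = -3·-21 + -2·3 = 57
a_4 = -3·57 + -2·-21 = -129
a_5 = -3·-129 + -2·57 = 273
a_6 = -3·273 + -2·-129 = -561
a_7 = -3·-561 + -2·273 = 1137
a_8 = -3·1137 + -2·-561 = -2289
a_9 = -3·-2289 + -2·1137 = 4593
a_10 = -3·4593 + -2·-2289 = -9201
a_11 = -3·-9201 + -2·4593 = 18417
a_12 = -3·18417 + -2·-9201 = -36849
a_13 = -3·-36849 + -2·18417 = 73713
a_14 = -3·73713 + -2·-36849 = -147441
a_15 = -3·-147441 + -2·73713 = 294897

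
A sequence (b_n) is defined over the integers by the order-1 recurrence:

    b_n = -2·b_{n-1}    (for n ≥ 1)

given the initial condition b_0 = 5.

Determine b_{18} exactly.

1310720

b_1 = -2·5 = -10
b_2 = -2·-10 = 20
b_3 = -2·20 = -40
b_4 = -2·-40 = 80
b_5 = -2·80 = -160
b_6 = -2·-160 = 320
b_7 = -2·320 = -640
b_8 = -2·-640 = 1280
b_9 = -2·1280 = -2560
b_10 = -2·-2560 = 5120
b_11 = -2·5120 = -10240
b_12 = -2·-10240 = 20480
b_13 = -2·20480 = -40960
b_14 = -2·-40960 = 81920
b_15 = -2·81920 = -163840
b_16 = -2·-163840 = 327680
b_17 = -2·327680 = -655360
b_18 = -2·-655360 = 1310720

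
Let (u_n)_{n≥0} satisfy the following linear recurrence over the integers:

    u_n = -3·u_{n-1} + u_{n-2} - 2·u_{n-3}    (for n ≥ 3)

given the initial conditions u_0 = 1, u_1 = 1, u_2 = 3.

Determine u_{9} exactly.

u_3 = -3·3 + 1·1 + -2·1 = -10
u_4 = -3·-10 + 1·3 + -2·1 = 31
u_5 = -3·31 + 1·-10 + -2·3 = -109
u_6 = -3·-109 + 1·31 + -2·-10 = 378
u_7 = -3·378 + 1·-109 + -2·31 = -1305
u_8 = -3·-1305 + 1·378 + -2·-109 = 4511
u_9 = -3·4511 + 1·-1305 + -2·378 = -15594

-15594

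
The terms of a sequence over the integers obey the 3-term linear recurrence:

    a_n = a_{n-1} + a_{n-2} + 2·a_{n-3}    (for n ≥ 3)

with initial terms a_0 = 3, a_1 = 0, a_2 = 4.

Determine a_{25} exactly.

a_3 = 1·4 + 1·0 + 2·3 = 10
a_4 = 1·10 + 1·4 + 2·0 = 14
a_5 = 1·14 + 1·10 + 2·4 = 32
a_6 = 1·32 + 1·14 + 2·10 = 66
a_7 = 1·66 + 1·32 + 2·14 = 126
a_8 = 1·126 + 1·66 + 2·32 = 256
a_9 = 1·256 + 1·126 + 2·66 = 514
a_10 = 1·514 + 1·256 + 2·126 = 1022
a_11 = 1·1022 + 1·514 + 2·256 = 2048
a_12 = 1·2048 + 1·1022 + 2·514 = 4098
a_13 = 1·4098 + 1·2048 + 2·1022 = 8190
a_14 = 1·8190 + 1·4098 + 2·2048 = 16384
a_15 = 1·16384 + 1·8190 + 2·4098 = 32770
a_16 = 1·32770 + 1·16384 + 2·8190 = 65534
a_17 = 1·65534 + 1·32770 + 2·16384 = 131072
a_18 = 1·131072 + 1·65534 + 2·32770 = 262146
a_19 = 1·262146 + 1·131072 + 2·65534 = 524286
a_20 = 1·524286 + 1·262146 + 2·131072 = 1048576
a_21 = 1·1048576 + 1·524286 + 2·262146 = 2097154
a_22 = 1·2097154 + 1·1048576 + 2·524286 = 4194302
a_23 = 1·4194302 + 1·2097154 + 2·1048576 = 8388608
a_24 = 1·8388608 + 1·4194302 + 2·2097154 = 16777218
a_25 = 1·16777218 + 1·8388608 + 2·4194302 = 33554430

33554430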